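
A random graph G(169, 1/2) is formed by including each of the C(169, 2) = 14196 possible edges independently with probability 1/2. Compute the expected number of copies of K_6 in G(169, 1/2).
E[# K_6] = C(169, 6) · (1/2)^C(6, 2) = 29581203652 / 2^15 = 7395300913/8192 ≈ 902746.693481

For each 6-subset S of vertices (there are C(169, 6) = 29581203652 such S), let X_S = 1 if S induces a K_6 (all C(6, 2) = 15 edges present). Then P(X_S = 1) = (1/2)^15 = 1/32768. By linearity of expectation, E[# K_6] = C(169, 6) · (1/2)^15 = 29581203652 / 32768 = 7395300913/8192 ≈ 902746.693481.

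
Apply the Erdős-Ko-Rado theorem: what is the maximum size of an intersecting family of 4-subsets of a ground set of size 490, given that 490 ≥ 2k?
max |F| = C(489, 3) = 19368964

Erdős-Ko-Rado (1961): when n ≥ 2k, max |F| = C(n−1, k−1). The bound is attained by the star {A : i ∈ A} for any fixed i ∈ [n]. Here C(490−1, 4−1) = C(489, 3) = 19368964.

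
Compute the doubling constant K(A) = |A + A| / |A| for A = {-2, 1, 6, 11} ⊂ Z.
K = |A + A| / |A| = 9/4

Enumerate A + A = {a + b : a, b ∈ A}. With |A| = 4, there are |A|^2 = 16 ordered sum pairs; collecting distinct values, A + A = {-4, -1, 2, 4, 7, 9, 12, 17, 22}, so |A + A| = 9. Thus K = 9/4. For comparison, the minimum possible |A + A| over all 4-element sets is 2·4 − 1 = 7 (so min K = 7/4), attained only by arithmetic progressions.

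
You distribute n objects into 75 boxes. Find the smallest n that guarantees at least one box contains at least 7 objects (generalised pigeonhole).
n = (7 − 1)·75 + 1 = 451

By the generalised pigeonhole principle, to guarantee some box contains ≥ r objects we need more than (r − 1) · k objects total. Threshold: n = (r − 1) · k + 1. With r = 7 and k = 75: n = 6 · 75 + 1 = 450 + 1 = 451. For n = 450 = 6 · 75, we can put exactly 6 objects in every box, avoiding 7 in any single one — so 451 is tight.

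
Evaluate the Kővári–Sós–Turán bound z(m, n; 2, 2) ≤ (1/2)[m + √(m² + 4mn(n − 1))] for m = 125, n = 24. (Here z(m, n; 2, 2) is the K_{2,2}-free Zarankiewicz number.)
z(125, 24; 2, 2) ≤ (1/2)[125 + √(125² + 4·125·24·23)] = (1/2)[125 + √291625] = 332.5116

Kővári–Sós–Turán: let r_1, ..., r_125 be the row sums and z = Σ r_i the total number of 1s. Each pair of columns can share at most one row with both entries 1 (else a 2×2 all-ones block appears), so Σ_i C(r_i, 2) ≤ C(24, 2) = 276. By convexity Σ_i C(r_i, 2) ≥ 125·C(z/125, 2) = z(z − 125)/(2·125), giving z² − 125z − 125·24·23 ≤ 0 and hence z ≤ (1/2)[125 + √(15625 + 4·69000)] = (1/2)[125 + √291625] ≈ (1/2)(125 + 540.0231) = 332.5116.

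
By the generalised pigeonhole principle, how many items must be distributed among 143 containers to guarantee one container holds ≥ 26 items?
n = (26 − 1)·143 + 1 = 3576

By the generalised pigeonhole principle, to guarantee some box contains ≥ r objects we need more than (r − 1) · k objects total. Threshold: n = (r − 1) · k + 1. With r = 26 and k = 143: n = 25 · 143 + 1 = 3575 + 1 = 3576. For n = 3575 = 25 · 143, we can put exactly 25 objects in every box, avoiding 26 in any single one — so 3576 is tight.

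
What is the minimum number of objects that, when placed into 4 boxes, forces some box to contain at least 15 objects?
n = (15 − 1)·4 + 1 = 57

By the generalised pigeonhole principle, to guarantee some box contains ≥ r objects we need more than (r − 1) · k objects total. Threshold: n = (r − 1) · k + 1. With r = 15 and k = 4: n = 14 · 4 + 1 = 56 + 1 = 57. For n = 56 = 14 · 4, we can put exactly 14 objects in every box, avoiding 15 in any single one — so 57 is tight.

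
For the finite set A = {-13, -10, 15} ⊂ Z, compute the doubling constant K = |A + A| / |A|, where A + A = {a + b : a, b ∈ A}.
K = |A + A| / |A| = 6/3 = 2

Enumerate A + A = {a + b : a, b ∈ A}. With |A| = 3, there are |A|^2 = 9 ordered sum pairs; collecting distinct values, A + A = {-26, -23, -20, 2, 5, 30}, so |A + A| = 6. Thus K = 6/3 = 2. For comparison, the minimum possible |A + A| over all 3-element sets is 2·3 − 1 = 5 (so min K = 5/3), attained only by arithmetic progressions.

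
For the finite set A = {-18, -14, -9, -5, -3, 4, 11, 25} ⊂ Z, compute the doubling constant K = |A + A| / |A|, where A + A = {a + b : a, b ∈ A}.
K = |A + A| / |A| = 31/8

Enumerate A + A = {a + b : a, b ∈ A}. With |A| = 8, there are |A|^2 = 64 ordered sum pairs; collecting distinct values, A + A = {-36, -32, -28, -27, -23, -21, -19, -18, -17, -14, -12, -10, -8, -7, -6, -5, -3, -1, 1, 2, 6, 7, 8, 11, 15, 16, 20, 22, 29, 36, 50}, so |A + A| = 31. Thus K = 31/8. For comparison, the minimum possible |A + A| over all 8-element sets is 2·8 − 1 = 15 (so min K = 15/8), attained only by arithmetic progressions.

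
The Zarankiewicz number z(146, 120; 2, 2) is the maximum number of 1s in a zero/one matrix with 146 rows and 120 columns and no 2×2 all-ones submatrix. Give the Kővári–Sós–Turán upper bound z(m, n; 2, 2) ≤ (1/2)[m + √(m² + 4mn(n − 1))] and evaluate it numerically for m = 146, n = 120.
z(146, 120; 2, 2) ≤ (1/2)[146 + √(146² + 4·146·120·119)] = (1/2)[146 + √8360836] = 1518.7555

Kővári–Sós–Turán: let r_1, ..., r_146 be the row sums and z = Σ r_i the total number of 1s. Each pair of columns can share at most one row with both entries 1 (else a 2×2 all-ones block appears), so Σ_i C(r_i, 2) ≤ C(120, 2) = 7140. By convexity Σ_i C(r_i, 2) ≥ 146·C(z/146, 2) = z(z − 146)/(2·146), giving z² − 146z − 146·120·119 ≤ 0 and hence z ≤ (1/2)[146 + √(21316 + 4·2084880)] = (1/2)[146 + √8360836] ≈ (1/2)(146 + 2891.511) = 1518.7555.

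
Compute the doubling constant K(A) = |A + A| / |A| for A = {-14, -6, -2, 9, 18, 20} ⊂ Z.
K = |A + A| / |A| = 20/6 = 10/3

Enumerate A + A = {a + b : a, b ∈ A}. With |A| = 6, there are |A|^2 = 36 ordered sum pairs; collecting distinct values, A + A = {-28, -20, -16, -12, -8, -5, -4, 3, 4, 6, 7, 12, 14, 16, 18, 27, 29, 36, 38, 40}, so |A + A| = 20. Thus K = 20/6 = 10/3. For comparison, the minimum possible |A + A| over all 6-element sets is 2·6 − 1 = 11 (so min K = 11/6), attained only by arithmetic progressions.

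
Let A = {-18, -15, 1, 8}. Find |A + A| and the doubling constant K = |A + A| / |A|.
K = |A + A| / |A| = 10/4 = 5/2

Enumerate A + A = {a + b : a, b ∈ A}. With |A| = 4, there are |A|^2 = 16 ordered sum pairs; collecting distinct values, A + A = {-36, -33, -30, -17, -14, -10, -7, 2, 9, 16}, so |A + A| = 10. Thus K = 10/4 = 5/2. For comparison, the minimum possible |A + A| over all 4-element sets is 2·4 − 1 = 7 (so min K = 7/4), attained only by arithmetic progressions.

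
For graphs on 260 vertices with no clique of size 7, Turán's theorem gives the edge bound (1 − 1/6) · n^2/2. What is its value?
Turán density bound = (5/6) · 260^2/2 = 84500/3 ≈ 28166.6667

Turán's theorem: ex(n, K_{r+1}) is achieved by the complete r-partite Turán graph T(n, r) with parts as balanced as possible, and is at most (1 − 1/r) · n^2/2. For r = 6, n = 260: the density bound is (5/6) · 67600/2 = 84500/3 ≈ 28166.6667. The integer-valued extremum is e(T(260, 6)) = 28166, which is strictly less than the density bound 84500/3 since 6 ∤ 260 (the parts of T(260, 6) cannot all be equal).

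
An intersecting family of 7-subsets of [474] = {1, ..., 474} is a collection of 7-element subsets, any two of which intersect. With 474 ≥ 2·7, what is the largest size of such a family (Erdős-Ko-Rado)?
max |F| = C(473, 6) = 15066351792492

Erdős-Ko-Rado (1961): when n ≥ 2k, max |F| = C(n−1, k−1). The bound is attained by the star {A : i ∈ A} for any fixed i ∈ [n]. Here C(474−1, 7−1) = C(473, 6) = 15066351792492.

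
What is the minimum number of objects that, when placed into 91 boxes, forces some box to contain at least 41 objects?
n = (41 − 1)·91 + 1 = 3641

By the generalised pigeonhole principle, to guarantee some box contains ≥ r objects we need more than (r − 1) · k objects total. Threshold: n = (r − 1) · k + 1. With r = 41 and k = 91: n = 40 · 91 + 1 = 3640 + 1 = 3641. For n = 3640 = 40 · 91, we can put exactly 40 objects in every box, avoiding 41 in any single one — so 3641 is tight.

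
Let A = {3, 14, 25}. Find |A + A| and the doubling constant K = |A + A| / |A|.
K = |A + A| / |A| = 5/3

Enumerate A + A = {a + b : a, b ∈ A}. With |A| = 3, there are |A|^2 = 9 ordered sum pairs; collecting distinct values, A + A = {6, 17, 28, 39, 50}, so |A + A| = 5. Thus K = 5/3. Here |A + A| = 2|A| − 1 = 5, the minimum possible — so K = 5/3 is minimal, which holds iff A is an arithmetic progression.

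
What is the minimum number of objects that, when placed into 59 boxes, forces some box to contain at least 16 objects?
n = (16 − 1)·59 + 1 = 886

By the generalised pigeonhole principle, to guarantee some box contains ≥ r objects we need more than (r − 1) · k objects total. Threshold: n = (r − 1) · k + 1. With r = 16 and k = 59: n = 15 · 59 + 1 = 885 + 1 = 886. For n = 885 = 15 · 59, we can put exactly 15 objects in every box, avoiding 16 in any single one — so 886 is tight.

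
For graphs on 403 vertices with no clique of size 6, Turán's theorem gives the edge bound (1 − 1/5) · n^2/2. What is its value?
Turán density bound = (4/5) · 403^2/2 = 324818/5 ≈ 64963.6

Turán's theorem: ex(n, K_{r+1}) is achieved by the complete r-partite Turán graph T(n, r) with parts as balanced as possible, and is at most (1 − 1/r) · n^2/2. For r = 5, n = 403: the density bound is (4/5) · 162409/2 = 324818/5 ≈ 64963.6. The integer-valued extremum is e(T(403, 5)) = 64963, which is strictly less than the density bound 324818/5 since 5 ∤ 403 (the parts of T(403, 5) cannot all be equal).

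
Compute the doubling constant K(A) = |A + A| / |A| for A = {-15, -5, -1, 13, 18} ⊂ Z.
K = |A + A| / |A| = 14/5

Enumerate A + A = {a + b : a, b ∈ A}. With |A| = 5, there are |A|^2 = 25 ordered sum pairs; collecting distinct values, A + A = {-30, -20, -16, -10, -6, -2, 3, 8, 12, 13, 17, 26, 31, 36}, so |A + A| = 14. Thus K = 14/5. For comparison, the minimum possible |A + A| over all 5-element sets is 2·5 − 1 = 9 (so min K = 9/5), attained only by arithmetic progressions.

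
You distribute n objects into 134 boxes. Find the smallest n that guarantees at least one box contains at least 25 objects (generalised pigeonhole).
n = (25 − 1)·134 + 1 = 3217

By the generalised pigeonhole principle, to guarantee some box contains ≥ r objects we need more than (r − 1) · k objects total. Threshold: n = (r − 1) · k + 1. With r = 25 and k = 134: n = 24 · 134 + 1 = 3216 + 1 = 3217. For n = 3216 = 24 · 134, we can put exactly 24 objects in every box, avoiding 25 in any single one — so 3217 is tight.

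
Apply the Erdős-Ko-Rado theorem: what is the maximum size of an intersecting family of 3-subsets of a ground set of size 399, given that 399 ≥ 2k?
max |F| = C(398, 2) = 79003

The Erdős-Ko-Rado theorem states: for n ≥ 2k, an intersecting family of k-subsets of an n-element set has size at most C(n − 1, k − 1), with equality for 'star' families {A ⊆ [n] : |A| = k, i ∈ A} (fix an element i). For n = 399, k = 3: C(398, 2) = 79003.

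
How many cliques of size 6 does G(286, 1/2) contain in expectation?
E[# K_6] = C(286, 6) · (1/2)^C(6, 2) = 721005537967 / 2^15 ≈ 22003342.833466

For each 6-subset S of vertices (there are C(286, 6) = 721005537967 such S), let X_S = 1 if S induces a K_6 (all C(6, 2) = 15 edges present). Then P(X_S = 1) = (1/2)^15 = 1/32768. By linearity of expectation, E[# K_6] = C(286, 6) · (1/2)^15 = 721005537967 / 32768 ≈ 22003342.833466.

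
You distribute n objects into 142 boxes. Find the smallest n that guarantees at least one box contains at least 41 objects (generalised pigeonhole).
n = (41 − 1)·142 + 1 = 5681

By the generalised pigeonhole principle, to guarantee some box contains ≥ r objects we need more than (r − 1) · k objects total. Threshold: n = (r − 1) · k + 1. With r = 41 and k = 142: n = 40 · 142 + 1 = 5680 + 1 = 5681. For n = 5680 = 40 · 142, we can put exactly 40 objects in every box, avoiding 41 in any single one — so 5681 is tight.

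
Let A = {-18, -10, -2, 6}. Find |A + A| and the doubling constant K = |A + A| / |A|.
K = |A + A| / |A| = 7/4

Enumerate A + A = {a + b : a, b ∈ A}. With |A| = 4, there are |A|^2 = 16 ordered sum pairs; collecting distinct values, A + A = {-36, -28, -20, -12, -4, 4, 12}, so |A + A| = 7. Thus K = 7/4. Here |A + A| = 2|A| − 1 = 7, the minimum possible — so K = 7/4 is minimal, which holds iff A is an arithmetic progression.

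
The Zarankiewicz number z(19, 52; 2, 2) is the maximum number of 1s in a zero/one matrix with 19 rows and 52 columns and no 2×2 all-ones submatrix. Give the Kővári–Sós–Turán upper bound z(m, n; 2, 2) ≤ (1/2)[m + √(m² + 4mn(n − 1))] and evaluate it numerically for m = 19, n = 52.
z(19, 52; 2, 2) ≤ (1/2)[19 + √(19² + 4·19·52·51)] = (1/2)[19 + √201913] = 234.1737

Kővári–Sós–Turán: let r_1, ..., r_19 be the row sums and z = Σ r_i the total number of 1s. Each pair of columns can share at most one row with both entries 1 (else a 2×2 all-ones block appears), so Σ_i C(r_i, 2) ≤ C(52, 2) = 1326. By convexity Σ_i C(r_i, 2) ≥ 19·C(z/19, 2) = z(z − 19)/(2·19), giving z² − 19z − 19·52·51 ≤ 0 and hence z ≤ (1/2)[19 + √(361 + 4·50388)] = (1/2)[19 + √201913] ≈ (1/2)(19 + 449.3473) = 234.1737.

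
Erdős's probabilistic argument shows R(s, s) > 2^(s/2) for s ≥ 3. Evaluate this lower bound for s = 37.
2^(37/2) = 370727.6001; so R(37, 37) > 370727.6001

Colour each edge of K_n uniformly at random with red/blue. The expected number of monochromatic K_37 is C(n, 37) · 2 · 2^(−C(37,2)). If C(n, 37) · 2^(1 − C(37,2)) < 1, then with positive probability no monochromatic K_37 exists, so R(37, 37) > n. The standard estimate C(n, 37) ≤ n^37/37! shows this inequality holds whenever n ≤ 2^(37/2) (since 37! · 2^(C(37,2) − 1) > 2^(37^2/2) ≥ n^37). Hence R(37, 37) > 2^(37/2) = 370727.6001.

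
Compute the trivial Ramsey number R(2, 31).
R(2, 31) = 31

R(2, k) = k for all k ≥ 2: in a 2-colouring of K_k, either some edge is red (a red K_2) or all edges are blue (a blue K_k). And K_{30} coloured all-blue has no blue K_31, so R(2, 31) > 30. Hence R(2, 31) = 31.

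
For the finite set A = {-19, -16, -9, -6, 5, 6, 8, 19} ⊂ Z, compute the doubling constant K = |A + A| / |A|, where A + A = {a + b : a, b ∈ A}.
K = |A + A| / |A| = 30/8 = 15/4

Enumerate A + A = {a + b : a, b ∈ A}. With |A| = 8, there are |A|^2 = 64 ordered sum pairs; collecting distinct values, A + A = {-38, -35, -32, -28, -25, -22, -18, -15, -14, -13, -12, -11, -10, -8, -4, -3, -1, 0, 2, 3, 10, 11, 12, 13, 14, 16, 24, 25, 27, 38}, so |A + A| = 30. Thus K = 30/8 = 15/4. For comparison, the minimum possible |A + A| over all 8-element sets is 2·8 − 1 = 15 (so min K = 15/8), attained only by arithmetic progressions.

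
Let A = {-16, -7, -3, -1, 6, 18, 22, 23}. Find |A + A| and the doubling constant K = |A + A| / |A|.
K = |A + A| / |A| = 34/8 = 17/4

Enumerate A + A = {a + b : a, b ∈ A}. With |A| = 8, there are |A|^2 = 64 ordered sum pairs; collecting distinct values, A + A = {-32, -23, -19, -17, -14, -10, -8, -6, -4, -2, -1, 2, 3, 5, 6, 7, 11, 12, 15, 16, 17, 19, 20, 21, 22, 24, 28, 29, 36, 40, 41, 44, 45, 46}, so |A + A| = 34. Thus K = 34/8 = 17/4. For comparison, the minimum possible |A + A| over all 8-element sets is 2·8 − 1 = 15 (so min K = 15/8), attained only by arithmetic progressions.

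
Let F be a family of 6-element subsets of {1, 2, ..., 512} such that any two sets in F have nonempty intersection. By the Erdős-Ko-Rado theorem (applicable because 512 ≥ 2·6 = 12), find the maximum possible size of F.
max |F| = C(511, 5) = 284707746687

The Erdős-Ko-Rado theorem states: for n ≥ 2k, an intersecting family of k-subsets of an n-element set has size at most C(n − 1, k − 1), with equality for 'star' families {A ⊆ [n] : |A| = k, i ∈ A} (fix an element i). For n = 512, k = 6: C(511, 5) = 284707746687.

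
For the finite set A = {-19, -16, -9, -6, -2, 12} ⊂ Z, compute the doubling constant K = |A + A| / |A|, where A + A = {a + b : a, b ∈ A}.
K = |A + A| / |A| = 18/6 = 3

Enumerate A + A = {a + b : a, b ∈ A}. With |A| = 6, there are |A|^2 = 36 ordered sum pairs; collecting distinct values, A + A = {-38, -35, -32, -28, -25, -22, -21, -18, -15, -12, -11, -8, -7, -4, 3, 6, 10, 24}, so |A + A| = 18. Thus K = 18/6 = 3. For comparison, the minimum possible |A + A| over all 6-element sets is 2·6 − 1 = 11 (so min K = 11/6), attained only by arithmetic progressions.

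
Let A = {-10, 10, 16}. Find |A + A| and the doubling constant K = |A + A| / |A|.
K = |A + A| / |A| = 6/3 = 2

Enumerate A + A = {a + b : a, b ∈ A}. With |A| = 3, there are |A|^2 = 9 ordered sum pairs; collecting distinct values, A + A = {-20, 0, 6, 20, 26, 32}, so |A + A| = 6. Thus K = 6/3 = 2. For comparison, the minimum possible |A + A| over all 3-element sets is 2·3 − 1 = 5 (so min K = 5/3), attained only by arithmetic progressions.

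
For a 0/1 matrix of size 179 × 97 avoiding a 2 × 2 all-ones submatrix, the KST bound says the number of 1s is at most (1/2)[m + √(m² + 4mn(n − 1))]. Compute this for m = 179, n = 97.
z(179, 97; 2, 2) ≤ (1/2)[179 + √(179² + 4·179·97·96)] = (1/2)[179 + √6699433] = 1383.6631

Kővári–Sós–Turán: let r_1, ..., r_179 be the row sums and z = Σ r_i the total number of 1s. Each pair of columns can share at most one row with both entries 1 (else a 2×2 all-ones block appears), so Σ_i C(r_i, 2) ≤ C(97, 2) = 4656. By convexity Σ_i C(r_i, 2) ≥ 179·C(z/179, 2) = z(z − 179)/(2·179), giving z² − 179z − 179·97·96 ≤ 0 and hence z ≤ (1/2)[179 + √(32041 + 4·1666848)] = (1/2)[179 + √6699433] ≈ (1/2)(179 + 2588.3263) = 1383.6631.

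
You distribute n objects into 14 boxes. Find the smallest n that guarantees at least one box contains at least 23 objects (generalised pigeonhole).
n = (23 − 1)·14 + 1 = 309

By the generalised pigeonhole principle, to guarantee some box contains ≥ r objects we need more than (r − 1) · k objects total. Threshold: n = (r − 1) · k + 1. With r = 23 and k = 14: n = 22 · 14 + 1 = 308 + 1 = 309. For n = 308 = 22 · 14, we can put exactly 22 objects in every box, avoiding 23 in any single one — so 309 is tight.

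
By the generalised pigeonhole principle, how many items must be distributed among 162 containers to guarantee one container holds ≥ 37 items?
n = (37 − 1)·162 + 1 = 5833

By the generalised pigeonhole principle, to guarantee some box contains ≥ r objects we need more than (r − 1) · k objects total. Threshold: n = (r − 1) · k + 1. With r = 37 and k = 162: n = 36 · 162 + 1 = 5832 + 1 = 5833. For n = 5832 = 36 · 162, we can put exactly 36 objects in every box, avoiding 37 in any single one — so 5833 is tight.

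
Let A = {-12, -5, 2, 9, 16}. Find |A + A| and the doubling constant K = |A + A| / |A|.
K = |A + A| / |A| = 9/5

Enumerate A + A = {a + b : a, b ∈ A}. With |A| = 5, there are |A|^2 = 25 ordered sum pairs; collecting distinct values, A + A = {-24, -17, -10, -3, 4, 11, 18, 25, 32}, so |A + A| = 9. Thus K = 9/5. Here |A + A| = 2|A| − 1 = 9, the minimum possible — so K = 9/5 is minimal, which holds iff A is an arithmetic progression.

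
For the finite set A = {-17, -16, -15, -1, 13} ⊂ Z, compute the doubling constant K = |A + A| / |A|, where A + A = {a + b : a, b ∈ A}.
K = |A + A| / |A| = 13/5

Enumerate A + A = {a + b : a, b ∈ A}. With |A| = 5, there are |A|^2 = 25 ordered sum pairs; collecting distinct values, A + A = {-34, -33, -32, -31, -30, -18, -17, -16, -4, -3, -2, 12, 26}, so |A + A| = 13. Thus K = 13/5. For comparison, the minimum possible |A + A| over all 5-element sets is 2·5 − 1 = 9 (so min K = 9/5), attained only by arithmetic progressions.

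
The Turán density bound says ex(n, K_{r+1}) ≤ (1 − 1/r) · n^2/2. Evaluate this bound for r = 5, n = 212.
Turán density bound = (4/5) · 212^2/2 = 89888/5 ≈ 17977.6

Turán's theorem: ex(n, K_{r+1}) is achieved by the complete r-partite Turán graph T(n, r) with parts as balanced as possible, and is at most (1 − 1/r) · n^2/2. For r = 5, n = 212: the density bound is (4/5) · 44944/2 = 89888/5 ≈ 17977.6. The integer-valued extremum is e(T(212, 5)) = 17977, which is strictly less than the density bound 89888/5 since 5 ∤ 212 (the parts of T(212, 5) cannot all be equal).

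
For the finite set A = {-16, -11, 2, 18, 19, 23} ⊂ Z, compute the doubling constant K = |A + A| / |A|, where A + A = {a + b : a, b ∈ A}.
K = |A + A| / |A| = 20/6 = 10/3

Enumerate A + A = {a + b : a, b ∈ A}. With |A| = 6, there are |A|^2 = 36 ordered sum pairs; collecting distinct values, A + A = {-32, -27, -22, -14, -9, 2, 3, 4, 7, 8, 12, 20, 21, 25, 36, 37, 38, 41, 42, 46}, so |A + A| = 20. Thus K = 20/6 = 10/3. For comparison, the minimum possible |A + A| over all 6-element sets is 2·6 − 1 = 11 (so min K = 11/6), attained only by arithmetic progressions.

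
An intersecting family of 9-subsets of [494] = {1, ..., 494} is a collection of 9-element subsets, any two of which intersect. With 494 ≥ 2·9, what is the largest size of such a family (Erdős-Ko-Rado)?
max |F| = C(493, 8) = 81745335830565603

The Erdős-Ko-Rado theorem states: for n ≥ 2k, an intersecting family of k-subsets of an n-element set has size at most C(n − 1, k − 1), with equality for 'star' families {A ⊆ [n] : |A| = k, i ∈ A} (fix an element i). For n = 494, k = 9: C(493, 8) = 81745335830565603.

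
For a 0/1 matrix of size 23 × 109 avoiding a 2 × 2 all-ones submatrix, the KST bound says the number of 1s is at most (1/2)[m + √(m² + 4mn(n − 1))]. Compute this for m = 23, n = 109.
z(23, 109; 2, 2) ≤ (1/2)[23 + √(23² + 4·23·109·108)] = (1/2)[23 + √1083553] = 531.9693

Kővári–Sós–Turán: let r_1, ..., r_23 be the row sums and z = Σ r_i the total number of 1s. Each pair of columns can share at most one row with both entries 1 (else a 2×2 all-ones block appears), so Σ_i C(r_i, 2) ≤ C(109, 2) = 5886. By convexity Σ_i C(r_i, 2) ≥ 23·C(z/23, 2) = z(z − 23)/(2·23), giving z² − 23z − 23·109·108 ≤ 0 and hence z ≤ (1/2)[23 + √(529 + 4·270756)] = (1/2)[23 + √1083553] ≈ (1/2)(23 + 1040.9385) = 531.9693.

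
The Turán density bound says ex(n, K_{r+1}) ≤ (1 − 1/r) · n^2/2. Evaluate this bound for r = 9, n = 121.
Turán density bound = (8/9) · 121^2/2 = 58564/9 ≈ 6507.1111

Turán's theorem: ex(n, K_{r+1}) is achieved by the complete r-partite Turán graph T(n, r) with parts as balanced as possible, and is at most (1 − 1/r) · n^2/2. For r = 9, n = 121: the density bound is (8/9) · 14641/2 = 58564/9 ≈ 6507.1111. The integer-valued extremum is e(T(121, 9)) = 6506, which is strictly less than the density bound 58564/9 since 9 ∤ 121 (the parts of T(121, 9) cannot all be equal).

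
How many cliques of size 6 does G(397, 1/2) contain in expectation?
E[# K_6] = C(397, 6) · (1/2)^C(6, 2) = 5235101798388 / 2^15 = 1308775449597/8192 ≈ 159762628.124634

For each 6-subset S of vertices (there are C(397, 6) = 5235101798388 such S), let X_S = 1 if S induces a K_6 (all C(6, 2) = 15 edges present). Then P(X_S = 1) = (1/2)^15 = 1/32768. By linearity of expectation, E[# K_6] = C(397, 6) · (1/2)^15 = 5235101798388 / 32768 = 1308775449597/8192 ≈ 159762628.124634.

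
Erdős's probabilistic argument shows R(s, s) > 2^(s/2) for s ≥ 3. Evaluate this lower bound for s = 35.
2^(35/2) = 185363.8; so R(35, 35) > 185363.8

Colour each edge of K_n uniformly at random with red/blue. The expected number of monochromatic K_35 is C(n, 35) · 2 · 2^(−C(35,2)). If C(n, 35) · 2^(1 − C(35,2)) < 1, then with positive probability no monochromatic K_35 exists, so R(35, 35) > n. The standard estimate C(n, 35) ≤ n^35/35! shows this inequality holds whenever n ≤ 2^(35/2) (since 35! · 2^(C(35,2) − 1) > 2^(35^2/2) ≥ n^35). Hence R(35, 35) > 2^(35/2) = 185363.8.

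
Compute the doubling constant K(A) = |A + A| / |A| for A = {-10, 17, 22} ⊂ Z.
K = |A + A| / |A| = 6/3 = 2

Enumerate A + A = {a + b : a, b ∈ A}. With |A| = 3, there are |A|^2 = 9 ordered sum pairs; collecting distinct values, A + A = {-20, 7, 12, 34, 39, 44}, so |A + A| = 6. Thus K = 6/3 = 2. For comparison, the minimum possible |A + A| over all 3-element sets is 2·3 − 1 = 5 (so min K = 5/3), attained only by arithmetic progressions.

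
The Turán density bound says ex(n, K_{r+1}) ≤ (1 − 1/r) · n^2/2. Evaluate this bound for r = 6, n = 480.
Turán density bound = (5/6) · 480^2/2 = 96000

Turán's theorem: ex(n, K_{r+1}) is achieved by the complete r-partite Turán graph T(n, r) with parts as balanced as possible, and is at most (1 − 1/r) · n^2/2. For r = 6, n = 480: the density bound is (5/6) · 230400/2 = 96000. Since 6 ∣ 480, the Turán graph T(480, 6) has parts of equal size 80, and its edge count e(T(480, 6)) = 96000 attains the density bound exactly.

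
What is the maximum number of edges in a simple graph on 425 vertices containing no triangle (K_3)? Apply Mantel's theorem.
ex(425, K_3) = ⌊425^2/4⌋ = 45156

Mantel (1907): a triangle-free graph on n vertices has at most ⌊n^2/4⌋ edges, with equality for the complete bipartite graph K_{⌊n/2⌋, ⌈n/2⌉}. For n = 425: ⌊425^2/4⌋ = ⌊180625/4⌋ = 45156. The extremal graph is K_{212, 213}, which has 212·213 = 45156 edges.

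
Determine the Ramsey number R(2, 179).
R(2, 179) = 179

R(2, k) = k for all k ≥ 2: in a 2-colouring of K_k, either some edge is red (a red K_2) or all edges are blue (a blue K_k). And K_{178} coloured all-blue has no blue K_179, so R(2, 179) > 178. Hence R(2, 179) = 179.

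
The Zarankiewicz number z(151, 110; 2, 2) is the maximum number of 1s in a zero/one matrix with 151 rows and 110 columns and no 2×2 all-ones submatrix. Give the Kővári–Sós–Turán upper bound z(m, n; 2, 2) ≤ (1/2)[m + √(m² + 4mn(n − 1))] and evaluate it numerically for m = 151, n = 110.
z(151, 110; 2, 2) ≤ (1/2)[151 + √(151² + 4·151·110·109)] = (1/2)[151 + √7264761] = 1423.161

Kővári–Sós–Turán: let r_1, ..., r_151 be the row sums and z = Σ r_i the total number of 1s. Each pair of columns can share at most one row with both entries 1 (else a 2×2 all-ones block appears), so Σ_i C(r_i, 2) ≤ C(110, 2) = 5995. By convexity Σ_i C(r_i, 2) ≥ 151·C(z/151, 2) = z(z − 151)/(2·151), giving z² − 151z − 151·110·109 ≤ 0 and hence z ≤ (1/2)[151 + √(22801 + 4·1810490)] = (1/2)[151 + √7264761] ≈ (1/2)(151 + 2695.3221) = 1423.161.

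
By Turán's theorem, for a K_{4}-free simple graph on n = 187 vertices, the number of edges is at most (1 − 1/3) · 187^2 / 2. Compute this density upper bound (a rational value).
Turán density bound = (2/3) · 187^2/2 = 34969/3 ≈ 11656.3333

Turán's theorem: ex(n, K_{r+1}) is achieved by the complete r-partite Turán graph T(n, r) with parts as balanced as possible, and is at most (1 − 1/r) · n^2/2. For r = 3, n = 187: the density bound is (2/3) · 34969/2 = 34969/3 ≈ 11656.3333. The integer-valued extremum is e(T(187, 3)) = 11656, which is strictly less than the density bound 34969/3 since 3 ∤ 187 (the parts of T(187, 3) cannot all be equal).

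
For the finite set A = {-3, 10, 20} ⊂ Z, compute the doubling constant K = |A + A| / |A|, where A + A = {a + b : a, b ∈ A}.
K = |A + A| / |A| = 6/3 = 2

Enumerate A + A = {a + b : a, b ∈ A}. With |A| = 3, there are |A|^2 = 9 ordered sum pairs; collecting distinct values, A + A = {-6, 7, 17, 20, 30, 40}, so |A + A| = 6. Thus K = 6/3 = 2. For comparison, the minimum possible |A + A| over all 3-element sets is 2·3 − 1 = 5 (so min K = 5/3), attained only by arithmetic progressions.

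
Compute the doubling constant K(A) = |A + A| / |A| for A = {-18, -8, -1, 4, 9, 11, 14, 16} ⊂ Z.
K = |A + A| / |A| = 25/8

Enumerate A + A = {a + b : a, b ∈ A}. With |A| = 8, there are |A|^2 = 64 ordered sum pairs; collecting distinct values, A + A = {-36, -26, -19, -16, -14, -9, -7, -4, -2, 1, 3, 6, 8, 10, 13, 15, 18, 20, 22, 23, 25, 27, 28, 30, 32}, so |A + A| = 25. Thus K = 25/8. For comparison, the minimum possible |A + A| over all 8-element sets is 2·8 − 1 = 15 (so min K = 15/8), attained only by arithmetic progressions.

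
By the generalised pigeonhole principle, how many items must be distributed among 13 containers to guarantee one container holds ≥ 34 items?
n = (34 − 1)·13 + 1 = 430

By the generalised pigeonhole principle, to guarantee some box contains ≥ r objects we need more than (r − 1) · k objects total. Threshold: n = (r − 1) · k + 1. With r = 34 and k = 13: n = 33 · 13 + 1 = 429 + 1 = 430. For n = 429 = 33 · 13, we can put exactly 33 objects in every box, avoiding 34 in any single one — so 430 is tight.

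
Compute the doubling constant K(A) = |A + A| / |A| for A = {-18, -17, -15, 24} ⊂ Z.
K = |A + A| / |A| = 10/4 = 5/2

Enumerate A + A = {a + b : a, b ∈ A}. With |A| = 4, there are |A|^2 = 16 ordered sum pairs; collecting distinct values, A + A = {-36, -35, -34, -33, -32, -30, 6, 7, 9, 48}, so |A + A| = 10. Thus K = 10/4 = 5/2. For comparison, the minimum possible |A + A| over all 4-element sets is 2·4 − 1 = 7 (so min K = 7/4), attained only by arithmetic progressions.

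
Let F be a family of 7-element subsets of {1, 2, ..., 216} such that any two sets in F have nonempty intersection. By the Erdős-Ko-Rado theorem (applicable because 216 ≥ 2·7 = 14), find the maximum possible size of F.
max |F| = C(215, 6) = 127860662755

Erdős-Ko-Rado (1961): when n ≥ 2k, max |F| = C(n−1, k−1). The bound is attained by the star {A : i ∈ A} for any fixed i ∈ [n]. Here C(216−1, 7−1) = C(215, 6) = 127860662755.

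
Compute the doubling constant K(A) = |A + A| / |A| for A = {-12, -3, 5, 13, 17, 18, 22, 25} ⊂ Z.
K = |A + A| / |A| = 31/8

Enumerate A + A = {a + b : a, b ∈ A}. With |A| = 8, there are |A|^2 = 64 ordered sum pairs; collecting distinct values, A + A = {-24, -15, -7, -6, 1, 2, 5, 6, 10, 13, 14, 15, 18, 19, 22, 23, 26, 27, 30, 31, 34, 35, 36, 38, 39, 40, 42, 43, 44, 47, 50}, so |A + A| = 31. Thus K = 31/8. For comparison, the minimum possible |A + A| over all 8-element sets is 2·8 − 1 = 15 (so min K = 15/8), attained only by arithmetic progressions.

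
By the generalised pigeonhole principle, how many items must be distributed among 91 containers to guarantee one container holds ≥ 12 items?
n = (12 − 1)·91 + 1 = 1002

By the generalised pigeonhole principle, to guarantee some box contains ≥ r objects we need more than (r − 1) · k objects total. Threshold: n = (r − 1) · k + 1. With r = 12 and k = 91: n = 11 · 91 + 1 = 1001 + 1 = 1002. For n = 1001 = 11 · 91, we can put exactly 11 objects in every box, avoiding 12 in any single one — so 1002 is tight.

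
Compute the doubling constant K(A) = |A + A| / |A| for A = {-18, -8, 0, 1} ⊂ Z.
K = |A + A| / |A| = 10/4 = 5/2

Enumerate A + A = {a + b : a, b ∈ A}. With |A| = 4, there are |A|^2 = 16 ordered sum pairs; collecting distinct values, A + A = {-36, -26, -18, -17, -16, -8, -7, 0, 1, 2}, so |A + A| = 10. Thus K = 10/4 = 5/2. For comparison, the minimum possible |A + A| over all 4-element sets is 2·4 − 1 = 7 (so min K = 7/4), attained only by arithmetic progressions.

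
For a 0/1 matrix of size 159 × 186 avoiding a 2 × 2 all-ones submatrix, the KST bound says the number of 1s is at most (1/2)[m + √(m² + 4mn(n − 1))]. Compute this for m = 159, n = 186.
z(159, 186; 2, 2) ≤ (1/2)[159 + √(159² + 4·159·186·185)] = (1/2)[159 + √21910041] = 2419.9081

Kővári–Sós–Turán: let r_1, ..., r_159 be the row sums and z = Σ r_i the total number of 1s. Each pair of columns can share at most one row with both entries 1 (else a 2×2 all-ones block appears), so Σ_i C(r_i, 2) ≤ C(186, 2) = 17205. By convexity Σ_i C(r_i, 2) ≥ 159·C(z/159, 2) = z(z − 159)/(2·159), giving z² − 159z − 159·186·185 ≤ 0 and hence z ≤ (1/2)[159 + √(25281 + 4·5471190)] = (1/2)[159 + √21910041] ≈ (1/2)(159 + 4680.8163) = 2419.9081.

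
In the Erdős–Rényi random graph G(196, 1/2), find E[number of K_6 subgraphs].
E[# K_6] = C(196, 6) · (1/2)^C(6, 2) = 72887293024 / 2^15 = 2277727907/1024 ≈ 2224343.659180

For each 6-subset S of vertices (there are C(196, 6) = 72887293024 such S), let X_S = 1 if S induces a K_6 (all C(6, 2) = 15 edges present). Then P(X_S = 1) = (1/2)^15 = 1/32768. By linearity of expectation, E[# K_6] = C(196, 6) · (1/2)^15 = 72887293024 / 32768 = 2277727907/1024 ≈ 2224343.659180.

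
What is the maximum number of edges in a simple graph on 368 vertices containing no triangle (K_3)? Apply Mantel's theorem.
ex(368, K_3) = ⌊368^2/4⌋ = 33856

Mantel (1907): a triangle-free graph on n vertices has at most ⌊n^2/4⌋ edges, with equality for the complete bipartite graph K_{⌊n/2⌋, ⌈n/2⌉}. For n = 368: ⌊368^2/4⌋ = ⌊135424/4⌋ = 33856. The extremal graph is K_{184, 184}, which has 184·184 = 33856 edges.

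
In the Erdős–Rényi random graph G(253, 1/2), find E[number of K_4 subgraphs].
E[# K_4] = C(253, 4) · (1/2)^C(4, 2) = 166695375 / 2^6 = 2604615.234375

For each 4-subset S of vertices (there are C(253, 4) = 166695375 such S), let X_S = 1 if S induces a K_4 (all C(4, 2) = 6 edges present). Then P(X_S = 1) = (1/2)^6 = 1/64. By linearity of expectation, E[# K_4] = C(253, 4) · (1/2)^6 = 166695375 / 64 = 2604615.234375.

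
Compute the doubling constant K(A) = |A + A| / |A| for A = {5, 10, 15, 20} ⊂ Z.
K = |A + A| / |A| = 7/4

Enumerate A + A = {a + b : a, b ∈ A}. With |A| = 4, there are |A|^2 = 16 ordered sum pairs; collecting distinct values, A + A = {10, 15, 20, 25, 30, 35, 40}, so |A + A| = 7. Thus K = 7/4. Here |A + A| = 2|A| − 1 = 7, the minimum possible — so K = 7/4 is minimal, which holds iff A is an arithmetic progression.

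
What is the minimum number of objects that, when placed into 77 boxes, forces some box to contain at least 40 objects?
n = (40 − 1)·77 + 1 = 3004

By the generalised pigeonhole principle, to guarantee some box contains ≥ r objects we need more than (r − 1) · k objects total. Threshold: n = (r − 1) · k + 1. With r = 40 and k = 77: n = 39 · 77 + 1 = 3003 + 1 = 3004. For n = 3003 = 39 · 77, we can put exactly 39 objects in every box, avoiding 40 in any single one — so 3004 is tight.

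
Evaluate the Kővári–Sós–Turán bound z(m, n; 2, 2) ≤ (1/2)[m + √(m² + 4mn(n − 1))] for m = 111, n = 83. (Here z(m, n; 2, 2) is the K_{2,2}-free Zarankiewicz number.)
z(111, 83; 2, 2) ≤ (1/2)[111 + √(111² + 4·111·83·82)] = (1/2)[111 + √3034185] = 926.4456

Kővári–Sós–Turán: let r_1, ..., r_111 be the row sums and z = Σ r_i the total number of 1s. Each pair of columns can share at most one row with both entries 1 (else a 2×2 all-ones block appears), so Σ_i C(r_i, 2) ≤ C(83, 2) = 3403. By convexity Σ_i C(r_i, 2) ≥ 111·C(z/111, 2) = z(z − 111)/(2·111), giving z² − 111z − 111·83·82 ≤ 0 and hence z ≤ (1/2)[111 + √(12321 + 4·755466)] = (1/2)[111 + √3034185] ≈ (1/2)(111 + 1741.8912) = 926.4456.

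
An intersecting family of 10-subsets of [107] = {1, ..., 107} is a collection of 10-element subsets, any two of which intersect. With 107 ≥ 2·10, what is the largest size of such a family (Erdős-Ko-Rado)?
max |F| = C(106, 9) = 3283866636050

The Erdős-Ko-Rado theorem states: for n ≥ 2k, an intersecting family of k-subsets of an n-element set has size at most C(n − 1, k − 1), with equality for 'star' families {A ⊆ [n] : |A| = k, i ∈ A} (fix an element i). For n = 107, k = 10: C(106, 9) = 3283866636050.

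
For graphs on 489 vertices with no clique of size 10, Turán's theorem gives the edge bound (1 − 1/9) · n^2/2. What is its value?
Turán density bound = (8/9) · 489^2/2 = 106276

Turán's theorem: ex(n, K_{r+1}) is achieved by the complete r-partite Turán graph T(n, r) with parts as balanced as possible, and is at most (1 − 1/r) · n^2/2. For r = 9, n = 489: the density bound is (8/9) · 239121/2 = 106276. The integer-valued extremum is e(T(489, 9)) = 106275, which is strictly less than the density bound 106276 since 9 ∤ 489 (the parts of T(489, 9) cannot all be equal).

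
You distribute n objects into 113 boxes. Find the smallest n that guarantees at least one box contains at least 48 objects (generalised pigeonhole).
n = (48 − 1)·113 + 1 = 5312

By the generalised pigeonhole principle, to guarantee some box contains ≥ r objects we need more than (r − 1) · k objects total. Threshold: n = (r − 1) · k + 1. With r = 48 and k = 113: n = 47 · 113 + 1 = 5311 + 1 = 5312. For n = 5311 = 47 · 113, we can put exactly 47 objects in every box, avoiding 48 in any single one — so 5312 is tight.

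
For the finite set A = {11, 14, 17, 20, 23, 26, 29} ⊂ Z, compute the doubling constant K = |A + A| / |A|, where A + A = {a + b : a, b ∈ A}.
K = |A + A| / |A| = 13/7

Enumerate A + A = {a + b : a, b ∈ A}. With |A| = 7, there are |A|^2 = 49 ordered sum pairs; collecting distinct values, A + A = {22, 25, 28, 31, 34, 37, 40, 43, 46, 49, 52, 55, 58}, so |A + A| = 13. Thus K = 13/7. Here |A + A| = 2|A| − 1 = 13, the minimum possible — so K = 13/7 is minimal, which holds iff A is an arithmetic progression.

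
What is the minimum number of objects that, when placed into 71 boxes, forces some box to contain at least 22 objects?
n = (22 − 1)·71 + 1 = 1492

By the generalised pigeonhole principle, to guarantee some box contains ≥ r objects we need more than (r − 1) · k objects total. Threshold: n = (r − 1) · k + 1. With r = 22 and k = 71: n = 21 · 71 + 1 = 1491 + 1 = 1492. For n = 1491 = 21 · 71, we can put exactly 21 objects in every box, avoiding 22 in any single one — so 1492 is tight.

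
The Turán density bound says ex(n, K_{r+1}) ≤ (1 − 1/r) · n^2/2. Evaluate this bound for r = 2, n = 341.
Turán density bound = (1/2) · 341^2/2 = 116281/4 ≈ 29070.25

Turán's theorem: ex(n, K_{r+1}) is achieved by the complete r-partite Turán graph T(n, r) with parts as balanced as possible, and is at most (1 − 1/r) · n^2/2. For r = 2, n = 341: the density bound is (1/2) · 116281/2 = 116281/4 ≈ 29070.25. The integer-valued extremum is e(T(341, 2)) = 29070, which is strictly less than the density bound 116281/4 since 2 ∤ 341 (the parts of T(341, 2) cannot all be equal).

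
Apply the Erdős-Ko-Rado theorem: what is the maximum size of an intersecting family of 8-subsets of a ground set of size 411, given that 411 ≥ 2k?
max |F| = C(410, 7) = 367023288800520

The Erdős-Ko-Rado theorem states: for n ≥ 2k, an intersecting family of k-subsets of an n-element set has size at most C(n − 1, k − 1), with equality for 'star' families {A ⊆ [n] : |A| = k, i ∈ A} (fix an element i). For n = 411, k = 8: C(410, 7) = 367023288800520.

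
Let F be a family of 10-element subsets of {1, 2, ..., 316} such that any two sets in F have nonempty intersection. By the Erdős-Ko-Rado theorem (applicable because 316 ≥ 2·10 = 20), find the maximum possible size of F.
max |F| = C(315, 9) = 74980055027883005

Erdős-Ko-Rado (1961): when n ≥ 2k, max |F| = C(n−1, k−1). The bound is attained by the star {A : i ∈ A} for any fixed i ∈ [n]. Here C(316−1, 10−1) = C(315, 9) = 74980055027883005.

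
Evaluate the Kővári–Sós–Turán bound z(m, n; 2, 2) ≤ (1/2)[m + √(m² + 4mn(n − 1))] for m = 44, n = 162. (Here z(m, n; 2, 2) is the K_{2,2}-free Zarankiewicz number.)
z(44, 162; 2, 2) ≤ (1/2)[44 + √(44² + 4·44·162·161)] = (1/2)[44 + √4592368] = 1093.4906

Kővári–Sós–Turán: let r_1, ..., r_44 be the row sums and z = Σ r_i the total number of 1s. Each pair of columns can share at most one row with both entries 1 (else a 2×2 all-ones block appears), so Σ_i C(r_i, 2) ≤ C(162, 2) = 13041. By convexity Σ_i C(r_i, 2) ≥ 44·C(z/44, 2) = z(z − 44)/(2·44), giving z² − 44z − 44·162·161 ≤ 0 and hence z ≤ (1/2)[44 + √(1936 + 4·1147608)] = (1/2)[44 + √4592368] ≈ (1/2)(44 + 2142.9811) = 1093.4906.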